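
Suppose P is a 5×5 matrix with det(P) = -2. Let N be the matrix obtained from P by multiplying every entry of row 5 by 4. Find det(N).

Scaling one row by 4 multiplies the determinant by 4.
det(N) = (4)·(-2) = -8

The determinant is -8.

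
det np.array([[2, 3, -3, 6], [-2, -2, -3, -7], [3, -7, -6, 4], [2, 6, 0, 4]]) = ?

The determinant is 552.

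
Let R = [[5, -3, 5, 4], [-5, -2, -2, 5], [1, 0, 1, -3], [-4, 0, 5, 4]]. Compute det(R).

-540

Expand along column 2 (it has 2 zeros):
  − (-3) · M_12   where M_12 = det([-5 -2 5; 1 1 -3; -4 5 4]) = -66
  + (-2) · M_22   where M_22 = det([5 5 4; 1 1 -3; -4 5 4]) = 171
det = (-1)·(-3)·(-66) + (+1)·(-2)·(171) = -540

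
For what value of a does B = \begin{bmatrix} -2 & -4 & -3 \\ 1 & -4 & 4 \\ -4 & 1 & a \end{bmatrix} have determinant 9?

Expanding along the column containing a, det(B) is linear in a: det(B) = (12)·a + (117).
Set (12)·a + (117) = 9  ⇒  (12)·a = -108  ⇒  a = -9.

a = -9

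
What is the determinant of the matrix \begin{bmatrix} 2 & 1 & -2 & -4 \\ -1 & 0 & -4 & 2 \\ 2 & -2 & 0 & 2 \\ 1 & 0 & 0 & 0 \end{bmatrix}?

The determinant is -32.

Expand along row 4 (it has 3 zeros):
  − (1) · M_41   where M_41 = det([1 -2 -4; 0 -4 2; -2 0 2]) = 32
det = (-1)·(1)·(32) = -32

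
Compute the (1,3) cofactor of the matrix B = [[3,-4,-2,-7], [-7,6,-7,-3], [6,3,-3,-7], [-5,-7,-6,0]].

634

Delete row 1 and column 3; the remaining 3×3 submatrix is [-7 6 -3; 6 3 -7; -5 -7 0].
Its determinant is 634.
The cofactor carries sign (−1)^(1+3) = +1, so C_{1,3} = +(634) = 634.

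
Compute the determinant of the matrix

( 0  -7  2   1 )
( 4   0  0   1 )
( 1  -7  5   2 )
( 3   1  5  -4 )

-498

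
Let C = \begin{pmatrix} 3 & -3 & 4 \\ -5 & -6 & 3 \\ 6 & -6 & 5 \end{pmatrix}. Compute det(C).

The determinant is 99.

Expand along column 1:
  + 3 · |-6 3; -6 5| = 3·(-30 − (-18)) = -36
  − (-5) · |-3 4; -6 5| = −(-5)·(-15 − (-24)) = 45
  + 6 · |-3 4; -6 3| = 6·(-9 − (-24)) = 90
Sum: (-36) + (45) + (90) = 99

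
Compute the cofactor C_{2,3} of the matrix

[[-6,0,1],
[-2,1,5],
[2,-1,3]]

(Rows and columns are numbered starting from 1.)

-6

Delete row 2 and column 3; the remaining 2×2 submatrix is [-6 0; 2 -1].
Its determinant is (-6)·(-1) − 0·2 = 6.
The cofactor carries sign (−1)^(2+3) = −1, so C_{2,3} = −(6) = -6.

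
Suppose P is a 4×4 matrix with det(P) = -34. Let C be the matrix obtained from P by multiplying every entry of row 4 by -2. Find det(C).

68

Scaling one row by -2 multiplies the determinant by -2.
det(C) = (-2)·(-34) = 68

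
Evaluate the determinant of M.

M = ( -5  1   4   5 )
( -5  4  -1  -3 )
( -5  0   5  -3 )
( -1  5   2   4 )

Expand along row 3 (it has 1 zero):
  + (-5) · M_31   where M_31 = det([1 4 5; 4 -1 -3; 5 2 4]) = -57
  + (5) · M_33   where M_33 = det([-5 1 5; -5 4 -3; -1 5 4]) = -237
  − (-3) · M_34   where M_34 = det([-5 1 4; -5 4 -1; -1 5 2]) = -138
det = (+1)·(-5)·(-57) + (+1)·(5)·(-237) + (-1)·(-3)·(-138) = -1314

The determinant is -1314.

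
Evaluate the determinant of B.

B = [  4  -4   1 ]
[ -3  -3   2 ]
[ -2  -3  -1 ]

|B| = 67

Expand along column 1:
  + 4 · |-3 2; -3 -1| = 4·(3 − (-6)) = 36
  − (-3) · |-4 1; -3 -1| = −(-3)·(4 − (-3)) = 21
  + (-2) · |-4 1; -3 2| = (-2)·(-8 − (-3)) = 10
Sum: (36) + (21) + (10) = 67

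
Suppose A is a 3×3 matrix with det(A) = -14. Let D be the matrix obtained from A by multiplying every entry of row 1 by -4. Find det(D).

56

Scaling one row by -4 multiplies the determinant by -4.
det(D) = (-4)·(-14) = 56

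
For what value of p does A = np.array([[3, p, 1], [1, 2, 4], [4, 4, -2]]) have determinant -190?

Expanding along the row containing p, det(A) is linear in p: det(A) = (18)·p + (-64).
Set (18)·p + (-64) = -190  ⇒  (18)·p = -126  ⇒  p = -7.

-7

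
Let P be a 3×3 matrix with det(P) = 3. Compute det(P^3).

det(P^3) = (det P)^3 = (3)^3 = 27

27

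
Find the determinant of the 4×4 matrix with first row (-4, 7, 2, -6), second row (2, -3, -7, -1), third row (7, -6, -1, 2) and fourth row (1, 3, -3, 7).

The determinant is -2219.

Expand along row 1:
  + (-4) · M_11   where M_11 = det([-3 -7 -1; -6 -1 2; 3 -3 7]) = -354
  − (7) · M_12   where M_12 = det([2 -7 -1; 7 -1 2; 1 -3 7]) = 347
  + (2) · M_13   where M_13 = det([2 -3 -1; 7 -6 2; 1 3 7]) = 18
  − (-6) · M_14   where M_14 = det([2 -3 -7; 7 -6 -1; 1 3 -3]) = -207
det = (+1)·(-4)·(-354) + (-1)·(7)·(347) + (+1)·(2)·(18) + (-1)·(-6)·(-207) = -2219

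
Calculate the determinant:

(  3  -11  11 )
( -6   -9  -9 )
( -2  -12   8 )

Expand along row 1:
  + 3 · |-9 -9; -12 8| = 3·(-72 − 108) = -540
  − (-11) · |-6 -9; -2 8| = −(-11)·(-48 − 18) = -726
  + 11 · |-6 -9; -2 -12| = 11·(72 − 18) = 594
Sum: (-540) + (-726) + (594) = -672

-672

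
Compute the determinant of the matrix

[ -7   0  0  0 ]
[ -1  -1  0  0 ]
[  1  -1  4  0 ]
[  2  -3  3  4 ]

112

The matrix is lower triangular, so the determinant is the product of the diagonal entries:
det = (-7) · (-1) · (4) · (4) = 112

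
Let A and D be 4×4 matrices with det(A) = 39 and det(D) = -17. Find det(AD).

det(AD) = -663

det(AD) = det(A)·det(D) = (39)·(-17) = -663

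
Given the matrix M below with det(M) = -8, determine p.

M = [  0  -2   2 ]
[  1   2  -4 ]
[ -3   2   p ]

Expanding along the column containing p, det(M) is linear in p: det(M) = (2)·p + (-8).
Set (2)·p + (-8) = -8  ⇒  (2)·p = 0  ⇒  p = 0.

p = 0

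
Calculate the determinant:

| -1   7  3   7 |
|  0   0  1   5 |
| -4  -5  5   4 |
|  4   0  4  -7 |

1639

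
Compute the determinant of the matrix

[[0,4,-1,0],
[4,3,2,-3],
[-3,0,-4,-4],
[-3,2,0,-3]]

Expand along row 1 (it has 2 zeros):
  − (4) · M_12   where M_12 = det([4 2 -3; -3 -4 -4; -3 0 -3]) = 90
  + (-1) · M_13   where M_13 = det([4 3 -3; -3 0 -4; -3 2 -3]) = 59
det = (-1)·(4)·(90) + (+1)·(-1)·(59) = -419

-419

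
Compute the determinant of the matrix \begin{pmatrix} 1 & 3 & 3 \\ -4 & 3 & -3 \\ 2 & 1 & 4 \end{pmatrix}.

Expand along row 1:
  + 1 · |3 -3; 1 4| = 1·(12 − (-3)) = 15
  − 3 · |-4 -3; 2 4| = −3·(-16 − (-6)) = 30
  + 3 · |-4 3; 2 1| = 3·(-4 − 6) = -30
Sum: (15) + (30) + (-30) = 15

15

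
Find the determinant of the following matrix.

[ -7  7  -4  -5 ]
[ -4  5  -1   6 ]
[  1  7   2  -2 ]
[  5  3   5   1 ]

Expand along row 1:
  + (-7) · M_11   where M_11 = det([5 -1 6; 7 2 -2; 3 5 1]) = 247
  − (7) · M_12   where M_12 = det([-4 -1 6; 1 2 -2; 5 5 1]) = -67
  + (-4) · M_13   where M_13 = det([-4 5 6; 1 7 -2; 5 3 1]) = -299
  − (-5) · M_14   where M_14 = det([-4 5 -1; 1 7 2; 5 3 5]) = -59
det = (+1)·(-7)·(247) + (-1)·(7)·(-67) + (+1)·(-4)·(-299) + (-1)·(-5)·(-59) = -359

-359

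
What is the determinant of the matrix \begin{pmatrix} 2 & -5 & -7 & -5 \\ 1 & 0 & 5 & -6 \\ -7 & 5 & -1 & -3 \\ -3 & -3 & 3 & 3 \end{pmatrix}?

The determinant is 3726.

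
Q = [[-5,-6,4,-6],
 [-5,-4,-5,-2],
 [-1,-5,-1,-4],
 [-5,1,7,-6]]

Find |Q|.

Expand along row 1:
  + (-5) · M_11   where M_11 = det([-4 -5 -2; -5 -1 -4; 1 7 -6]) = 102
  − (-6) · M_12   where M_12 = det([-5 -5 -2; -1 -1 -4; -5 7 -6]) = -216
  + (4) · M_13   where M_13 = det([-5 -4 -2; -1 -5 -4; -5 1 -6]) = -174
  − (-6) · M_14   where M_14 = det([-5 -4 -5; -1 -5 -1; -5 1 7]) = 252
det = (+1)·(-5)·(102) + (-1)·(-6)·(-216) + (+1)·(4)·(-174) + (-1)·(-6)·(252) = -990

|Q| = -990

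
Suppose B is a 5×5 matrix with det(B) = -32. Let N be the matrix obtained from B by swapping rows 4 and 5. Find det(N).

det(N) = 32

Swapping two rows multiplies the determinant by −1.
det(N) = (-1)·(-32) = 32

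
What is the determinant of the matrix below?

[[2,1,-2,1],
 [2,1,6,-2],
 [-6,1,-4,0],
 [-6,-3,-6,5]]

Expand along row 3 (it has 1 zero):
  + (-6) · M_31   where M_31 = det([1 -2 1; 1 6 -2; -3 -6 5]) = 28
  − (1) · M_32   where M_32 = det([2 -2 1; 2 6 -2; -6 -6 5]) = 56
  + (-4) · M_33   where M_33 = det([2 1 1; 2 1 -2; -6 -3 5]) = 0
det = (+1)·(-6)·(28) + (-1)·(1)·(56) + (+1)·(-4)·(0) = -224

-224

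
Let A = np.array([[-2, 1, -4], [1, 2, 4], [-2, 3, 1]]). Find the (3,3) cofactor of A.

Delete row 3 and column 3; the remaining 2×2 submatrix is [-2 1; 1 2].
Its determinant is (-2)·2 − 1·1 = -5.
The cofactor carries sign (−1)^(3+3) = +1, so C_{3,3} = +(-5) = -5.

-5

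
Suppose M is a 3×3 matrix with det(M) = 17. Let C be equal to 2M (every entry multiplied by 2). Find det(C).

The determinant is 136.

For a 3×3 matrix, det(2M) = 2^3·det(M) = 8·det(M).
det(C) = (8)·(17) = 136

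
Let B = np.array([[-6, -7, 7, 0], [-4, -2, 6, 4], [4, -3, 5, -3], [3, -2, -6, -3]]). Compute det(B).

The determinant is -1100.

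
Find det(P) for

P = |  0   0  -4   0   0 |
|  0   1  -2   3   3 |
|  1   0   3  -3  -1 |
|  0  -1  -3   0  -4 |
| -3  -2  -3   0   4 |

72

Expand along row 1 (it has 4 zeros):
  + (-4) · M_13   where M_13 = det([0 1 3 3; 1 0 -3 -1; 0 -1 0 -4; -3 -2 0 4]) = -18
det = (+1)·(-4)·(-18) = 72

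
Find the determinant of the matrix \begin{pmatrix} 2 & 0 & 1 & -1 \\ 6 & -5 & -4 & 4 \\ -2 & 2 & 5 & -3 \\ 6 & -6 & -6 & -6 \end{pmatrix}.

372

Expand along row 1 (it has 1 zero):
  + (2) · M_11   where M_11 = det([-5 -4 4; 2 5 -3; -6 -6 -6]) = 192
  + (1) · M_13   where M_13 = det([6 -5 4; -2 2 -3; 6 -6 -6]) = -30
  − (-1) · M_14   where M_14 = det([6 -5 -4; -2 2 5; 6 -6 -6]) = 18
det = (+1)·(2)·(192) + (+1)·(1)·(-30) + (-1)·(-1)·(18) = 372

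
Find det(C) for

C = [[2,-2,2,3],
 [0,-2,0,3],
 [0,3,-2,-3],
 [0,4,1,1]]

62

Expand along column 1 (it has 3 zeros):
  + (2) · M_11   where M_11 = det([-2 0 3; 3 -2 -3; 4 1 1]) = 31
det = (+1)·(2)·(31) = 62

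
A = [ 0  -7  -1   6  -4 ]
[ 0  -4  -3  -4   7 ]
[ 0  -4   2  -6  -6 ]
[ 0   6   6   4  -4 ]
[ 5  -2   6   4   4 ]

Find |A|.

Expand along column 1 (it has 4 zeros):
  + (5) · M_51   where M_51 = det([-7 -1 6 -4; -4 -3 -4 7; -4 2 -6 -6; 6 6 4 -4]) = -2912
det = (+1)·(5)·(-2912) = -14560

-14560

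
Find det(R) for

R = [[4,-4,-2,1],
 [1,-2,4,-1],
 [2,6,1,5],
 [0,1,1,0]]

Expand along row 4 (it has 2 zeros):
  + (1) · M_42   where M_42 = det([4 -2 1; 1 4 -1; 2 1 5]) = 91
  − (1) · M_43   where M_43 = det([4 -4 1; 1 -2 -1; 2 6 5]) = 22
det = (+1)·(1)·(91) + (-1)·(1)·(22) = 69

|R| = 69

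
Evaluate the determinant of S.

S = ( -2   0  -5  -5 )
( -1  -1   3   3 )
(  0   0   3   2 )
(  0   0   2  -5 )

det(S) = -38

S is block upper-triangular with a 2×2 block and a 2×2 block on the diagonal, so its determinant equals the product of the determinants of the diagonal blocks.
det of the 2×2 block = 2
det of the 2×2 block = -19
det = (2)·(-19) = -38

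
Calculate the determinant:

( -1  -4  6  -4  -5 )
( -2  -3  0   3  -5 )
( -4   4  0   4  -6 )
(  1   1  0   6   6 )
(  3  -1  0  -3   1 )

3996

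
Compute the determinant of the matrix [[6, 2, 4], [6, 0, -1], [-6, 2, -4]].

Expand along row 2:
  − 6 · |2 4; 2 -4| = −6·(-8 − 8) = 96
  − (-1) · |6 2; -6 2| = −(-1)·(12 − (-12)) = 24
Sum: (96) + (24) = 120

The determinant is 120.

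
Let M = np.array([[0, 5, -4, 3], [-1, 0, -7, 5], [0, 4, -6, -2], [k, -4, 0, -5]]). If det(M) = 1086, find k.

-5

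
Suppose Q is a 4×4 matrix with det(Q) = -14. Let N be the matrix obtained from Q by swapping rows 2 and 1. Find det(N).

The determinant is 14.

Swapping two rows multiplies the determinant by −1.
det(N) = (-1)·(-14) = 14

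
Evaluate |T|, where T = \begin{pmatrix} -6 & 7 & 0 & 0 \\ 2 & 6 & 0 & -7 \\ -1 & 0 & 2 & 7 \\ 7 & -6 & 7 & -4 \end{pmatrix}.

The determinant is 2325.

Expand along row 1 (it has 2 zeros):
  + (-6) · M_11   where M_11 = det([6 0 -7; 0 2 7; -6 7 -4]) = -426
  − (7) · M_12   where M_12 = det([2 0 -7; -1 2 7; 7 7 -4]) = 33
det = (+1)·(-6)·(-426) + (-1)·(7)·(33) = 2325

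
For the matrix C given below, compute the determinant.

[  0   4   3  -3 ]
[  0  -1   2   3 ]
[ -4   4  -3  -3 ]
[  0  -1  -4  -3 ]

Expand along column 1 (it has 3 zeros):
  + (-4) · M_31   where M_31 = det([4 3 -3; -1 2 3; -1 -4 -3]) = -12
det = (+1)·(-4)·(-12) = 48

|C| = 48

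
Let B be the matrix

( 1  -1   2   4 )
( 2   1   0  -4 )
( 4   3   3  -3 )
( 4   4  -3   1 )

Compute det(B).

Expand along row 2 (it has 1 zero):
  − (2) · M_21   where M_21 = det([-1 2 4; 3 3 -3; 4 -3 1]) = -108
  + (1) · M_22   where M_22 = det([1 2 4; 4 3 -3; 4 -3 1]) = -134
  + (-4) · M_24   where M_24 = det([1 -1 2; 4 3 3; 4 4 -3]) = -37
det = (-1)·(2)·(-108) + (+1)·(1)·(-134) + (+1)·(-4)·(-37) = 230

230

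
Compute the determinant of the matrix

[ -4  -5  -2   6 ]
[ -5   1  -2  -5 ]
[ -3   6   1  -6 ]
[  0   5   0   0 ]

-520

Expand along row 4 (it has 3 zeros):
  + (5) · M_42   where M_42 = det([-4 -2 6; -5 -2 -5; -3 1 -6]) = -104
det = (+1)·(5)·(-104) = -520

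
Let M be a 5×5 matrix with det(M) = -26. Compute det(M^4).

det(M^4) = (det M)^4 = (-26)^4 = 456976

456976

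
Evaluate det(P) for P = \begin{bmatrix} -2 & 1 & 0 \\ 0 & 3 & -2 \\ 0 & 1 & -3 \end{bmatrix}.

Expand along column 1:
  + (-2) · |3 -2; 1 -3| = (-2)·(-9 − (-2)) = 14

det(P) = 14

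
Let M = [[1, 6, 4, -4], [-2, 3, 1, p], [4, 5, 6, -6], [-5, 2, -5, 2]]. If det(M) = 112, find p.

Expanding along the row containing p, det(M) is linear in p: det(M) = (35)·p + (-28).
Set (35)·p + (-28) = 112  ⇒  (35)·p = 140  ⇒  p = 4.

p = 4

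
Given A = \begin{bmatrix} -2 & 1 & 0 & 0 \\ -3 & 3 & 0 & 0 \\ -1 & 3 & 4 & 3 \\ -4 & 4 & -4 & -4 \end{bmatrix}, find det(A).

A is block lower-triangular with a 2×2 block and a 2×2 block on the diagonal, so its determinant equals the product of the determinants of the diagonal blocks.
det of the 2×2 block = -3
det of the 2×2 block = -4
det = (-3)·(-4) = 12

det(A) = 12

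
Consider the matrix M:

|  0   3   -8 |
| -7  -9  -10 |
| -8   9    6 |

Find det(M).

1446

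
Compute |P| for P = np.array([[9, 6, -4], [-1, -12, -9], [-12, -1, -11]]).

Expand along row 1:
  + 9 · |-12 -9; -1 -11| = 9·(132 − 9) = 1107
  − 6 · |-1 -9; -12 -11| = −6·(11 − 108) = 582
  + (-4) · |-1 -12; -12 -1| = (-4)·(1 − 144) = 572
Sum: (1107) + (582) + (572) = 2261

The determinant is 2261.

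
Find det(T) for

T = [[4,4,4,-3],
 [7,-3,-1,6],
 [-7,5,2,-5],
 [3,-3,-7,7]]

-616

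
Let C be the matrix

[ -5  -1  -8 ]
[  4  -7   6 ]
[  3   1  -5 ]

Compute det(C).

Expand along column 1:
  + (-5) · |-7 6; 1 -5| = (-5)·(35 − 6) = -145
  − 4 · |-1 -8; 1 -5| = −4·(5 − (-8)) = -52
  + 3 · |-1 -8; -7 6| = 3·(-6 − 56) = -186
Sum: (-145) + (-52) + (-186) = -383

-383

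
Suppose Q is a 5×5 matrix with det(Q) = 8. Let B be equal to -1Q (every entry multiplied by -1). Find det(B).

The determinant is -8.

For a 5×5 matrix, det(-1Q) = (-1)^5·det(Q) = -1·det(Q).
det(B) = (-1)·(8) = -8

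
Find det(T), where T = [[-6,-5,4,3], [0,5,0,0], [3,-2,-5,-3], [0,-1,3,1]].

Expand along row 2 (it has 3 zeros):
  + (5) · M_22   where M_22 = det([-6 4 3; 3 -5 -3; 0 3 1]) = -9
det = (+1)·(5)·(-9) = -45

The determinant is -45.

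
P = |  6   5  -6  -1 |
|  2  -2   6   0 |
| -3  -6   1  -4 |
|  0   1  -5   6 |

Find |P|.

Expand along row 2 (it has 1 zero):
  − (2) · M_21   where M_21 = det([5 -6 -1; -6 1 -4; 1 -5 6]) = -291
  + (-2) · M_22   where M_22 = det([6 -6 -1; -3 1 -4; 0 -5 6]) = -207
  − (6) · M_23   where M_23 = det([6 5 -1; -3 -6 -4; 0 1 6]) = -99
det = (-1)·(2)·(-291) + (+1)·(-2)·(-207) + (-1)·(6)·(-99) = 1590

1590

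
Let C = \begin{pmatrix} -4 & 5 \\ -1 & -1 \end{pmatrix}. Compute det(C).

det(C) = (-4)·(-1) − 5·(-1) = 4 − (-5) = 9

|C| = 9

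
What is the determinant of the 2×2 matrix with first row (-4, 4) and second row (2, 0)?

The determinant is -8.

det = (-4)·0 − 4·2 = 0 − 8 = -8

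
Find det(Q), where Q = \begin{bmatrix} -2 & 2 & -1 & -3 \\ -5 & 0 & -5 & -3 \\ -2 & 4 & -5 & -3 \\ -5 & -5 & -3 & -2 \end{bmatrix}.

Expand along row 2 (it has 1 zero):
  − (-5) · M_21   where M_21 = det([2 -1 -3; 4 -5 -3; -5 -3 -2]) = 90
  − (-5) · M_23   where M_23 = det([-2 2 -3; -2 4 -3; -5 -5 -2]) = -22
  + (-3) · M_24   where M_24 = det([-2 2 -1; -2 4 -5; -5 -5 -3]) = 82
det = (-1)·(-5)·(90) + (-1)·(-5)·(-22) + (+1)·(-3)·(82) = 94

|Q| = 94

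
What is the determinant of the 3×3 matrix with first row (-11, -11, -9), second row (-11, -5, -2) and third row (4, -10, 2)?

-994

Expand along column 1:
  + (-11) · |-5 -2; -10 2| = (-11)·(-10 − 20) = 330
  − (-11) · |-11 -9; -10 2| = −(-11)·(-22 − 90) = -1232
  + 4 · |-11 -9; -5 -2| = 4·(22 − 45) = -92
Sum: (330) + (-1232) + (-92) = -994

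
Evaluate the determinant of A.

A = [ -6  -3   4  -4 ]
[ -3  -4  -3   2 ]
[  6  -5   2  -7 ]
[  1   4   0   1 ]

-303

Expand along row 4 (it has 1 zero):
  − (1) · M_41   where M_41 = det([-3 4 -4; -4 -3 2; -5 2 -7]) = -111
  + (4) · M_42   where M_42 = det([-6 4 -4; -3 -3 2; 6 2 -7]) = -186
  + (1) · M_44   where M_44 = det([-6 -3 4; -3 -4 -3; 6 -5 2]) = 330
det = (-1)·(1)·(-111) + (+1)·(4)·(-186) + (+1)·(1)·(330) = -303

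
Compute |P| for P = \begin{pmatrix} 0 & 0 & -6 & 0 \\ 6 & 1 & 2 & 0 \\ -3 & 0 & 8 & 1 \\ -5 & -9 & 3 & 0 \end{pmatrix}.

-294

Expand along row 1 (it has 3 zeros):
  + (-6) · M_13   where M_13 = det([6 1 0; -3 0 1; -5 -9 0]) = 49
det = (+1)·(-6)·(49) = -294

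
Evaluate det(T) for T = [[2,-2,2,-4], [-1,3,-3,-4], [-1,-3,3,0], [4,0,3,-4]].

det(T) = 168

Expand along row 3 (it has 1 zero):
  + (-1) · M_31   where M_31 = det([-2 2 -4; 3 -3 -4; 0 3 -4]) = -60
  − (-3) · M_32   where M_32 = det([2 2 -4; -1 -3 -4; 4 3 -4]) = -28
  + (3) · M_33   where M_33 = det([2 -2 -4; -1 3 -4; 4 0 -4]) = 64
det = (+1)·(-1)·(-60) + (-1)·(-3)·(-28) + (+1)·(3)·(64) = 168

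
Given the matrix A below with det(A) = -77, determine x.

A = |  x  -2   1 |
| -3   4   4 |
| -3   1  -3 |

8

Expanding along the row containing x, det(A) is linear in x: det(A) = (-16)·x + (51).
Set (-16)·x + (51) = -77  ⇒  (-16)·x = -128  ⇒  x = 8.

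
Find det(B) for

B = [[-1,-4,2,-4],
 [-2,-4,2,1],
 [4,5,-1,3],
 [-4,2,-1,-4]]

Expand along row 1:
  + (-1) · M_11   where M_11 = det([-4 2 1; 5 -1 3; 2 -1 -4]) = 21
  − (-4) · M_12   where M_12 = det([-2 2 1; 4 -1 3; -4 -1 -4]) = -14
  + (2) · M_13   where M_13 = det([-2 -4 1; 4 5 3; -4 2 -4]) = 64
  − (-4) · M_14   where M_14 = det([-2 -4 2; 4 5 -1; -4 2 -1]) = 30
det = (+1)·(-1)·(21) + (-1)·(-4)·(-14) + (+1)·(2)·(64) + (-1)·(-4)·(30) = 171

171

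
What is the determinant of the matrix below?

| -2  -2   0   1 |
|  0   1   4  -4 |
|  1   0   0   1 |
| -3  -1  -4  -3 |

Expand along row 3 (it has 2 zeros):
  + (1) · M_31   where M_31 = det([-2 0 1; 1 4 -4; -1 -4 -3]) = 56
  − (1) · M_34   where M_34 = det([-2 -2 0; 0 1 4; -3 -1 -4]) = 24
det = (+1)·(1)·(56) + (-1)·(1)·(24) = 32

32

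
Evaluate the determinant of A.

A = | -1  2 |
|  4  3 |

det(A) = (-1)·3 − 2·4 = -3 − 8 = -11

|A| = -11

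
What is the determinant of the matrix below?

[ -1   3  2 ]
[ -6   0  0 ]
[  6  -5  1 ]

Expand along row 2:
  − (-6) · |3 2; -5 1| = −(-6)·(3 − (-10)) = 78

78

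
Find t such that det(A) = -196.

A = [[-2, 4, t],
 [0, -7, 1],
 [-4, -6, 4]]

8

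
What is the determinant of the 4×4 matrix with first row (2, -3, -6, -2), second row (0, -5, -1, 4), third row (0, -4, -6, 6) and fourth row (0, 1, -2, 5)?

The determinant is 240.

Expand along column 1 (it has 3 zeros):
  + (2) · M_11   where M_11 = det([-5 -1 4; -4 -6 6; 1 -2 5]) = 120
det = (+1)·(2)·(120) = 240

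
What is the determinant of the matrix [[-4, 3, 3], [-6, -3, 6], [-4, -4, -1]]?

-162

Expand along column 1:
  + (-4) · |-3 6; -4 -1| = (-4)·(3 − (-24)) = -108
  − (-6) · |3 3; -4 -1| = −(-6)·(-3 − (-12)) = 54
  + (-4) · |3 3; -3 6| = (-4)·(18 − (-9)) = -108
Sum: (-108) + (54) + (-108) = -162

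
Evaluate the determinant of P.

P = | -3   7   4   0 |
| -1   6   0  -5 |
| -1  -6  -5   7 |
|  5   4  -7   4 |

Expand along row 1 (it has 1 zero):
  + (-3) · M_11   where M_11 = det([6 0 -5; -6 -5 7; 4 -7 4]) = -136
  − (7) · M_12   where M_12 = det([-1 0 -5; -1 -5 7; 5 -7 4]) = -189
  + (4) · M_13   where M_13 = det([-1 6 -5; -1 -6 7; 5 4 4]) = 156
det = (+1)·(-3)·(-136) + (-1)·(7)·(-189) + (+1)·(4)·(156) = 2355

|P| = 2355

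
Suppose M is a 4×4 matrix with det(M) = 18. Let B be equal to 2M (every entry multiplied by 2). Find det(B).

288

For a 4×4 matrix, det(2M) = 2^4·det(M) = 16·det(M).
det(B) = (16)·(18) = 288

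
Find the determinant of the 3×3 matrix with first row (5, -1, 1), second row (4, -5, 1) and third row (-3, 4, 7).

-163

Expand along row 1:
  + 5 · |-5 1; 4 7| = 5·(-35 − 4) = -195
  − (-1) · |4 1; -3 7| = −(-1)·(28 − (-3)) = 31
  + 1 · |4 -5; -3 4| = 1·(16 − 15) = 1
Sum: (-195) + (31) + (1) = -163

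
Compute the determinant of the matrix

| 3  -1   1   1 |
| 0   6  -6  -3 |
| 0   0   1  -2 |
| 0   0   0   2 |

36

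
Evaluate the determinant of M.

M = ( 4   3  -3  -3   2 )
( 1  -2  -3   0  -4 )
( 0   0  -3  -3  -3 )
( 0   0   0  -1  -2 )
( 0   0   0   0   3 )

Expand along row 5 (it has 4 zeros):
  + (3) · M_55   where M_55 = det([4 3 -3 -3; 1 -2 -3 0; 0 0 -3 -3; 0 0 0 -1]) = -33
det = (+1)·(3)·(-33) = -99

-99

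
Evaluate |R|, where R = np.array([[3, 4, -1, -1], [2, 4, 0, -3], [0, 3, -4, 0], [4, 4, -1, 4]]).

-87

Expand along row 3 (it has 2 zeros):
  − (3) · M_32   where M_32 = det([3 -1 -1; 2 0 -3; 4 -1 4]) = 13
  + (-4) · M_33   where M_33 = det([3 4 -1; 2 4 -3; 4 4 4]) = 12
det = (-1)·(3)·(13) + (+1)·(-4)·(12) = -87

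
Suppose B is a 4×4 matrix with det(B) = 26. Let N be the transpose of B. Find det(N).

The determinant is 26.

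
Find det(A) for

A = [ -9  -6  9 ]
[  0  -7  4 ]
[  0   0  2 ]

det(A) = 126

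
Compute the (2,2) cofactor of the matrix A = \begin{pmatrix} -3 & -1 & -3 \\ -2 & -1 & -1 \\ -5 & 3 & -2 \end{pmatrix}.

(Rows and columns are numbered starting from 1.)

-9

Delete row 2 and column 2; the remaining 2×2 submatrix is [-3 -3; -5 -2].
Its determinant is (-3)·(-2) − (-3)·(-5) = -9.
The cofactor carries sign (−1)^(2+2) = +1, so C_{2,2} = +(-9) = -9.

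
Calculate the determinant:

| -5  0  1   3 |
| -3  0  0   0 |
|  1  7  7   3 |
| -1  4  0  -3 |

Expand along row 2 (it has 3 zeros):
  − (-3) · M_21   where M_21 = det([0 1 3; 7 7 3; 4 0 -3]) = -51
det = (-1)·(-3)·(-51) = -153

-153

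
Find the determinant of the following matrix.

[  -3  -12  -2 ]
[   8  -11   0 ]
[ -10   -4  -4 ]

Expand along row 2:
  − 8 · |-12 -2; -4 -4| = −8·(48 − 8) = -320
  + (-11) · |-3 -2; -10 -4| = (-11)·(12 − 20) = 88
Sum: (-320) + (88) = -232

The determinant is -232.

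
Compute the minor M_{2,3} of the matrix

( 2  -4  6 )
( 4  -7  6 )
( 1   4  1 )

Delete row 2 and column 3; the remaining 2×2 submatrix is [2 -4; 1 4].
Its determinant is 2·4 − (-4)·1 = 12.

12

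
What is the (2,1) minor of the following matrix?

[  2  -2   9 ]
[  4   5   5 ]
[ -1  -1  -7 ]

Delete row 2 and column 1; the remaining 2×2 submatrix is [-2 9; -1 -7].
Its determinant is (-2)·(-7) − 9·(-1) = 23.

23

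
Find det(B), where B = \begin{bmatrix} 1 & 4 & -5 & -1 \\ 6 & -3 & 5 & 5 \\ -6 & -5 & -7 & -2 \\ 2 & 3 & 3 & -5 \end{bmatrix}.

det(B) = -1728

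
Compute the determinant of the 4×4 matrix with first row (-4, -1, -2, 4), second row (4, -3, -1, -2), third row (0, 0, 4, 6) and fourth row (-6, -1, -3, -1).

-396

Expand along row 3 (it has 2 zeros):
  + (4) · M_33   where M_33 = det([-4 -1 4; 4 -3 -2; -6 -1 -1]) = -108
  − (6) · M_34   where M_34 = det([-4 -1 -2; 4 -3 -1; -6 -1 -3]) = -6
det = (+1)·(4)·(-108) + (-1)·(6)·(-6) = -396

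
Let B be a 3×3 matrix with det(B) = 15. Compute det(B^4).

The determinant is 50625.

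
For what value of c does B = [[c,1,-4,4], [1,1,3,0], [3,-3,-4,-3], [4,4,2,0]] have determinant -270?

c = 2

Expanding along the row containing c, det(B) is linear in c: det(B) = (-30)·c + (-210).
Set (-30)·c + (-210) = -270  ⇒  (-30)·c = -60  ⇒  c = 2.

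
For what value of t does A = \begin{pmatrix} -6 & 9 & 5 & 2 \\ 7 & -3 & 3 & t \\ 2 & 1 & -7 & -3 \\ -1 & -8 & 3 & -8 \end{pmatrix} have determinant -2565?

Expanding along the row containing t, det(A) is linear in t: det(A) = (252)·t + (-4581).
Set (252)·t + (-4581) = -2565  ⇒  (252)·t = 2016  ⇒  t = 8.

8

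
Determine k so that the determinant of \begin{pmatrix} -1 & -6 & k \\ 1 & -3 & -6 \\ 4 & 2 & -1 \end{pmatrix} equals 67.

k = -4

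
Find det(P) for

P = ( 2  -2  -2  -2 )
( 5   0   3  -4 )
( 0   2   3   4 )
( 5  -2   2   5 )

Expand along row 2 (it has 1 zero):
  − (5) · M_21   where M_21 = det([-2 -2 -2; 2 3 4; -2 2 5]) = 2
  − (3) · M_23   where M_23 = det([2 -2 -2; 0 2 4; 5 -2 5]) = 16
  + (-4) · M_24   where M_24 = det([2 -2 -2; 0 2 3; 5 -2 2]) = 10
det = (-1)·(5)·(2) + (-1)·(3)·(16) + (+1)·(-4)·(10) = -98

The determinant is -98.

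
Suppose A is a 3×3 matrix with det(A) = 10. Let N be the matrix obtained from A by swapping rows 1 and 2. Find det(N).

Swapping two rows multiplies the determinant by −1.
det(N) = (-1)·(10) = -10

The determinant is -10.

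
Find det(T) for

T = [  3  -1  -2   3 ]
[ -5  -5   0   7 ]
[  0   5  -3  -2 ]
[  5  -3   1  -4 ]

Expand along row 2 (it has 1 zero):
  − (-5) · M_21   where M_21 = det([-1 -2 3; 5 -3 -2; -3 1 -4]) = -78
  + (-5) · M_22   where M_22 = det([3 -2 3; 0 -3 -2; 5 1 -4]) = 107
  + (7) · M_24   where M_24 = det([3 -1 -2; 0 5 -3; 5 -3 1]) = 53
det = (-1)·(-5)·(-78) + (+1)·(-5)·(107) + (+1)·(7)·(53) = -554

The determinant is -554.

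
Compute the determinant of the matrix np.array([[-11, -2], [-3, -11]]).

det = (-11)·(-11) − (-2)·(-3) = 121 − 6 = 115

115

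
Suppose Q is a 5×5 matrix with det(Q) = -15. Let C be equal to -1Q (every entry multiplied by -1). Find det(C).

For a 5×5 matrix, det(-1Q) = (-1)^5·det(Q) = -1·det(Q).
det(C) = (-1)·(-15) = 15

det(C) = 15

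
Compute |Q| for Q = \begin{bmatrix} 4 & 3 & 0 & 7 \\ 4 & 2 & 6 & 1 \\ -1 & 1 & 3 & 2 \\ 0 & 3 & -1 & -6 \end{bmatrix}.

Expand along row 1 (it has 1 zero):
  + (4) · M_11   where M_11 = det([2 6 1; 1 3 2; 3 -1 -6]) = 30
  − (3) · M_12   where M_12 = det([4 6 1; -1 3 2; 0 -1 -6]) = -99
  − (7) · M_14   where M_14 = det([4 2 6; -1 1 3; 0 3 -1]) = -60
det = (+1)·(4)·(30) + (-1)·(3)·(-99) + (-1)·(7)·(-60) = 837

837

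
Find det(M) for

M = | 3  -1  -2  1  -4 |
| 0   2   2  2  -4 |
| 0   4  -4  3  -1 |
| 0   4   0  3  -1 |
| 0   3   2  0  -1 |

Expand along column 1 (it has 4 zeros):
  + (3) · M_11   where M_11 = det([2 2 2 -4; 4 -4 3 -1; 4 0 3 -1; 3 2 0 -1]) = -128
det = (+1)·(3)·(-128) = -384

det(M) = -384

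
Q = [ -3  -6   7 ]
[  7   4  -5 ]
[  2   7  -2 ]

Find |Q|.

det(Q) = 182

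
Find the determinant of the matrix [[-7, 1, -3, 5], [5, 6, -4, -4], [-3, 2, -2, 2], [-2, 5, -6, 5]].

-130

Expand along row 1:
  + (-7) · M_11   where M_11 = det([6 -4 -4; 2 -2 2; 5 -6 5]) = 20
  − (1) · M_12   where M_12 = det([5 -4 -4; -3 -2 2; -2 -6 5]) = -90
  + (-3) · M_13   where M_13 = det([5 6 -4; -3 2 2; -2 5 5]) = 110
  − (5) · M_14   where M_14 = det([5 6 -4; -3 2 -2; -2 5 -6]) = -50
det = (+1)·(-7)·(20) + (-1)·(1)·(-90) + (+1)·(-3)·(110) + (-1)·(5)·(-50) = -130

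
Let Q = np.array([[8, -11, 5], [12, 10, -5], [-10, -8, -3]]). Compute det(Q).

The determinant is -1486.

Expand along column 1:
  + 8 · |10 -5; -8 -3| = 8·(-30 − 40) = -560
  − 12 · |-11 5; -8 -3| = −12·(33 − (-40)) = -876
  + (-10) · |-11 5; 10 -5| = (-10)·(55 − 50) = -50
Sum: (-560) + (-876) + (-50) = -1486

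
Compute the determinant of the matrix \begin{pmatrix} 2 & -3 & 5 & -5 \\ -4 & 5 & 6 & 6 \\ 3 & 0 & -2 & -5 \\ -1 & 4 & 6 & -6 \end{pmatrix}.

809

Expand along row 3 (it has 1 zero):
  + (3) · M_31   where M_31 = det([-3 5 -5; 5 6 6; 4 6 -6]) = 456
  + (-2) · M_33   where M_33 = det([2 -3 -5; -4 5 6; -1 4 -6]) = 37
  − (-5) · M_34   where M_34 = det([2 -3 5; -4 5 6; -1 4 6]) = -97
det = (+1)·(3)·(456) + (+1)·(-2)·(37) + (-1)·(-5)·(-97) = 809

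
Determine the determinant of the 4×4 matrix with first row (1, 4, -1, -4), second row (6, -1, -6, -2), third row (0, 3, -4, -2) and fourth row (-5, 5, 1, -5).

-364

Expand along row 3 (it has 1 zero):
  − (3) · M_32   where M_32 = det([1 -1 -4; 6 -6 -2; -5 1 -5]) = 88
  + (-4) · M_33   where M_33 = det([1 4 -4; 6 -1 -2; -5 5 -5]) = 75
  − (-2) · M_34   where M_34 = det([1 4 -1; 6 -1 -6; -5 5 1]) = 100
det = (-1)·(3)·(88) + (+1)·(-4)·(75) + (-1)·(-2)·(100) = -364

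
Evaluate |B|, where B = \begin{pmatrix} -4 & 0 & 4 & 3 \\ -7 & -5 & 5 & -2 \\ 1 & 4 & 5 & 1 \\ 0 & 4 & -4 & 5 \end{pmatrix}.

Expand along row 1 (it has 1 zero):
  + (-4) · M_11   where M_11 = det([-5 5 -2; 4 5 1; 4 -4 5]) = -153
  + (4) · M_13   where M_13 = det([-7 -5 -2; 1 4 1; 0 4 5]) = -95
  − (3) · M_14   where M_14 = det([-7 -5 5; 1 4 5; 0 4 -4]) = 252
det = (+1)·(-4)·(-153) + (+1)·(4)·(-95) + (-1)·(3)·(252) = -524

det(B) = -524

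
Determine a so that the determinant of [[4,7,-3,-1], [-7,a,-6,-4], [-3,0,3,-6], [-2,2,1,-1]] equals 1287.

a = -2

Expanding along the column containing a, det(M) is linear in a: det(M) = (-18)·a + (1251).
Set (-18)·a + (1251) = 1287  ⇒  (-18)·a = 36  ⇒  a = -2.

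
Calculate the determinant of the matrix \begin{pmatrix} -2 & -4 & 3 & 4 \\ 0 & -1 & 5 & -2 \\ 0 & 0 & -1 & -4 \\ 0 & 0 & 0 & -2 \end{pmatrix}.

4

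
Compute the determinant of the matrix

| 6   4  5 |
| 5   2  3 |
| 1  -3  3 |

The determinant is -43.

Expand along row 1:
  + 6 · |2 3; -3 3| = 6·(6 − (-9)) = 90
  − 4 · |5 3; 1 3| = −4·(15 − 3) = -48
  + 5 · |5 2; 1 -3| = 5·(-15 − 2) = -85
Sum: (90) + (-48) + (-85) = -43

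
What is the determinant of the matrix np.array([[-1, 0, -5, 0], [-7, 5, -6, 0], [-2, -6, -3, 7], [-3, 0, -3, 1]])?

Expand along row 1 (it has 2 zeros):
  + (-1) · M_11   where M_11 = det([5 -6 0; -6 -3 7; 0 -3 1]) = 54
  + (-5) · M_13   where M_13 = det([-7 5 0; -2 -6 7; -3 0 1]) = -53
det = (+1)·(-1)·(54) + (+1)·(-5)·(-53) = 211

211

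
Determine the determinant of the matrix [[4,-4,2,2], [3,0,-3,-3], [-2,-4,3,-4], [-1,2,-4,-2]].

Expand along row 2 (it has 1 zero):
  − (3) · M_21   where M_21 = det([-4 2 2; -4 3 -4; 2 -4 -2]) = 76
  − (-3) · M_23   where M_23 = det([4 -4 2; -2 -4 -4; -1 2 -2]) = 48
  + (-3) · M_24   where M_24 = det([4 -4 2; -2 -4 3; -1 2 -4]) = 68
det = (-1)·(3)·(76) + (-1)·(-3)·(48) + (+1)·(-3)·(68) = -288

-288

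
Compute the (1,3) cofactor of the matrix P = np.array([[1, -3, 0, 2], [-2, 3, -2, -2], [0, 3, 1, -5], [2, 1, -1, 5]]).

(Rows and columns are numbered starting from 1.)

Delete row 1 and column 3; the remaining 3×3 submatrix is [-2 3 -2; 0 3 -5; 2 1 5].
Its determinant is -58.
The cofactor carries sign (−1)^(1+3) = +1, so C_{1,3} = +(-58) = -58.

-58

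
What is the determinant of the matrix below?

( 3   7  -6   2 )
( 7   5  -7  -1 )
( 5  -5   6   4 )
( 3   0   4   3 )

864

Expand along row 4 (it has 1 zero):
  − (3) · M_41   where M_41 = det([7 -6 2; 5 -7 -1; -5 6 4]) = -74
  − (4) · M_43   where M_43 = det([3 7 2; 7 5 -1; 5 -5 4]) = -306
  + (3) · M_44   where M_44 = det([3 7 -6; 7 5 -7; 5 -5 6]) = -194
det = (-1)·(3)·(-74) + (-1)·(4)·(-306) + (+1)·(3)·(-194) = 864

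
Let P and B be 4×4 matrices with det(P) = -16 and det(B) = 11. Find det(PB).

-176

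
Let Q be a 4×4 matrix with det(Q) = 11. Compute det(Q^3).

det(Q^3) = (det Q)^3 = (11)^3 = 1331

1331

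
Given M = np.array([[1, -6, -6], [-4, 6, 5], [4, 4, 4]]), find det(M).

|M| = 28

Expand along row 1:
  + 1 · |6 5; 4 4| = 1·(24 − 20) = 4
  − (-6) · |-4 5; 4 4| = −(-6)·(-16 − 20) = -216
  + (-6) · |-4 6; 4 4| = (-6)·(-16 − 24) = 240
Sum: (4) + (-216) + (240) = 28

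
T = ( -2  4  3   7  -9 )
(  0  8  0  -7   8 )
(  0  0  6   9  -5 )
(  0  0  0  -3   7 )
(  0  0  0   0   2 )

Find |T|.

|T| = 576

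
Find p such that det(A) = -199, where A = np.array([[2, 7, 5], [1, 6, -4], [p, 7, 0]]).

Expanding along the column containing p, det(A) is linear in p: det(A) = (-58)·p + (91).
Set (-58)·p + (91) = -199  ⇒  (-58)·p = -290  ⇒  p = 5.

p = 5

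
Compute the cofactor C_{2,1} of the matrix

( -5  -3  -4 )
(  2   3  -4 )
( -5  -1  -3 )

-5

Delete row 2 and column 1; the remaining 2×2 submatrix is [-3 -4; -1 -3].
Its determinant is (-3)·(-3) − (-4)·(-1) = 5.
The cofactor carries sign (−1)^(2+1) = −1, so C_{2,1} = −(5) = -5.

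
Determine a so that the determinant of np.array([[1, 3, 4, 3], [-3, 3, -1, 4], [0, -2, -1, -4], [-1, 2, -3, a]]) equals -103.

Expanding along the column containing a, det(M) is linear in a: det(M) = (10)·a + (-103).
Set (10)·a + (-103) = -103  ⇒  (10)·a = 0  ⇒  a = 0.

a = 0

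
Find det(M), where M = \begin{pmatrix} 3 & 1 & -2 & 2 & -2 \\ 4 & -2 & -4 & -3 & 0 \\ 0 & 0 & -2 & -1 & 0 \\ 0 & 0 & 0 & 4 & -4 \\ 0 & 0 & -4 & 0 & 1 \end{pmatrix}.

The determinant is 240.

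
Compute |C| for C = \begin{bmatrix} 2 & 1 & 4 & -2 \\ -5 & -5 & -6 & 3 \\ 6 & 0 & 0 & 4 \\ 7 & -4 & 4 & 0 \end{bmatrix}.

-272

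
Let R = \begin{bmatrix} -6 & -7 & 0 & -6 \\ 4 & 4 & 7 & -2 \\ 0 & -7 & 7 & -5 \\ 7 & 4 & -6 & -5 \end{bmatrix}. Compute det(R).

The determinant is 4759.

Expand along row 1 (it has 1 zero):
  + (-6) · M_11   where M_11 = det([4 7 -2; -7 7 -5; 4 -6 -5]) = -673
  − (-7) · M_12   where M_12 = det([4 7 -2; 0 7 -5; 7 -6 -5]) = -407
  − (-6) · M_14   where M_14 = det([4 4 7; 0 -7 7; 7 4 -6]) = 595
det = (+1)·(-6)·(-673) + (-1)·(-7)·(-407) + (-1)·(-6)·(595) = 4759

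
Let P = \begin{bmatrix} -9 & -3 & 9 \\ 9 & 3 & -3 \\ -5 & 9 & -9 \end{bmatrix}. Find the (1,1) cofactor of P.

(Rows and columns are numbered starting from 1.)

Delete row 1 and column 1; the remaining 2×2 submatrix is [3 -3; 9 -9].
Its determinant is 3·(-9) − (-3)·9 = 0.
The cofactor carries sign (−1)^(1+1) = +1, so C_{1,1} = +(0) = 0.

0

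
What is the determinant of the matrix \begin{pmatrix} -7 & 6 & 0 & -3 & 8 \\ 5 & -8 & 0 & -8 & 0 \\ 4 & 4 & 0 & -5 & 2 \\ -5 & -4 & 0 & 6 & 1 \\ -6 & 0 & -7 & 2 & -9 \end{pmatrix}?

Expand along column 3 (it has 4 zeros):
  + (-7) · M_53   where M_53 = det([-7 6 -3 8; 5 -8 -8 0; 4 4 -5 2; -5 -4 6 1]) = -2142
det = (+1)·(-7)·(-2142) = 14994

The determinant is 14994.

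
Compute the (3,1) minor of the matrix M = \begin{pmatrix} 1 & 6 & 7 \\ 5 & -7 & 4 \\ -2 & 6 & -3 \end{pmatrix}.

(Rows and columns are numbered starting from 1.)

Delete row 3 and column 1; the remaining 2×2 submatrix is [6 7; -7 4].
Its determinant is 6·4 − 7·(-7) = 73.

The minor is 73.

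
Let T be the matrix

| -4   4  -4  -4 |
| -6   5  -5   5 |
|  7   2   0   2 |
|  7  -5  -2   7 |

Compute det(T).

Expand along row 3 (it has 1 zero):
  + (7) · M_31   where M_31 = det([4 -4 -4; 5 -5 5; -5 -2 7]) = 280
  − (2) · M_32   where M_32 = det([-4 -4 -4; -6 -5 5; 7 -2 7]) = -396
  − (2) · M_34   where M_34 = det([-4 4 -4; -6 5 -5; 7 -5 -2]) = -28
det = (+1)·(7)·(280) + (-1)·(2)·(-396) + (-1)·(2)·(-28) = 2808

2808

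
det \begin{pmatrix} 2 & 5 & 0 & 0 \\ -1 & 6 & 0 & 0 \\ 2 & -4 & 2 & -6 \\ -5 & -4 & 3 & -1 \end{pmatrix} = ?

The matrix is block lower-triangular with a 2×2 block and a 2×2 block on the diagonal, so its determinant equals the product of the determinants of the diagonal blocks.
det of the 2×2 block = 17
det of the 2×2 block = 16
det = (17)·(16) = 272

The determinant is 272.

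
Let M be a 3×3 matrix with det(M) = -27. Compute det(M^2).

det(M^2) = (det M)^2 = (-27)^2 = 729

729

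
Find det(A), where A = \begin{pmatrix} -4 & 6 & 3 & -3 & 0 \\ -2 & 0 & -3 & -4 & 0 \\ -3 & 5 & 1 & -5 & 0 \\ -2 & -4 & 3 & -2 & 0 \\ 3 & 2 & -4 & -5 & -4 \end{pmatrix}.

det(A) = -1312

Expand along column 5 (it has 4 zeros):
  + (-4) · M_55   where M_55 = det([-4 6 3 -3; -2 0 -3 -4; -3 5 1 -5; -2 -4 3 -2]) = 328
det = (+1)·(-4)·(328) = -1312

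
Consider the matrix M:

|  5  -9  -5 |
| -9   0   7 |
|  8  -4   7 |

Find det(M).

|M| = -1111

Expand along column 2:
  − (-9) · |-9 7; 8 7| = −(-9)·(-63 − 56) = -1071
  − (-4) · |5 -5; -9 7| = −(-4)·(35 − 45) = -40
Sum: (-1071) + (-40) = -1111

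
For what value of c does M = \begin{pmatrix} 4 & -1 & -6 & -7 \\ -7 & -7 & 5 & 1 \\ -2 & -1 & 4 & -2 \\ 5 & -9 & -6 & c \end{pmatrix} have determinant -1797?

Expanding along the row containing c, det(M) is linear in c: det(M) = (-68)·c + (-2069).
Set (-68)·c + (-2069) = -1797  ⇒  (-68)·c = 272  ⇒  c = -4.

c = -4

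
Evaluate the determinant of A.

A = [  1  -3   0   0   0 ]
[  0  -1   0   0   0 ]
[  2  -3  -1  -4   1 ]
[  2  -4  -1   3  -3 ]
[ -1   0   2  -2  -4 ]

-54

A is block lower-triangular with a 2×2 block and a 3×3 block on the diagonal, so its determinant equals the product of the determinants of the diagonal blocks.
det of the 2×2 block = -1
det of the 3×3 block = 54
det = (-1)·(54) = -54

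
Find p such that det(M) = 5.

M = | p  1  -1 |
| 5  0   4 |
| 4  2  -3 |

Expanding along the row containing p, det(M) is linear in p: det(M) = (-8)·p + (21).
Set (-8)·p + (21) = 5  ⇒  (-8)·p = -16  ⇒  p = 2.

2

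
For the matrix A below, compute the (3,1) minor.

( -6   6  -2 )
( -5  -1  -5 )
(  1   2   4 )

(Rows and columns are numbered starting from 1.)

-32

Delete row 3 and column 1; the remaining 2×2 submatrix is [6 -2; -1 -5].
Its determinant is 6·(-5) − (-2)·(-1) = -32.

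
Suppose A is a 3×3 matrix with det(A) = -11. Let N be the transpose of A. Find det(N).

det(Aᵀ) = det(A).
det(N) = (1)·(-11) = -11

-11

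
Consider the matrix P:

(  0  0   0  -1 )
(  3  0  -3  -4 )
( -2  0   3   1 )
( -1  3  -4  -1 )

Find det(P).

-9

Expand along row 1 (it has 3 zeros):
  − (-1) · M_14   where M_14 = det([3 0 -3; -2 0 3; -1 3 -4]) = -9
det = (-1)·(-1)·(-9) = -9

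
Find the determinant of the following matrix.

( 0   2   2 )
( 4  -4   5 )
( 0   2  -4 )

48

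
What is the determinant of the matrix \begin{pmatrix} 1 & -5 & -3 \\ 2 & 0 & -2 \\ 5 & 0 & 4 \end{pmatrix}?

90

Expand along column 2:
  − (-5) · |2 -2; 5 4| = −(-5)·(8 − (-10)) = 90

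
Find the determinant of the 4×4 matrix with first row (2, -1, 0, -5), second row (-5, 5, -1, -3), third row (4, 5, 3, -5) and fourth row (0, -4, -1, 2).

Expand along row 1 (it has 1 zero):
  + (2) · M_11   where M_11 = det([5 -1 -3; 5 3 -5; -4 -1 2]) = -26
  − (-1) · M_12   where M_12 = det([-5 -1 -3; 4 3 -5; 0 -1 2]) = 15
  − (-5) · M_14   where M_14 = det([-5 5 -1; 4 5 3; 0 -4 -1]) = 1
det = (+1)·(2)·(-26) + (-1)·(-1)·(15) + (-1)·(-5)·(1) = -32

-32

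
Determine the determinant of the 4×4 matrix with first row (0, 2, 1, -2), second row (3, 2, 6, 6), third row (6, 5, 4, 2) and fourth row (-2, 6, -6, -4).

Expand along row 1 (it has 1 zero):
  − (2) · M_12   where M_12 = det([3 6 6; 6 4 2; -2 -6 -4]) = -60
  + (1) · M_13   where M_13 = det([3 2 6; 6 5 2; -2 6 -4]) = 220
  − (-2) · M_14   where M_14 = det([3 2 6; 6 5 4; -2 6 -6]) = 170
det = (-1)·(2)·(-60) + (+1)·(1)·(220) + (-1)·(-2)·(170) = 680

680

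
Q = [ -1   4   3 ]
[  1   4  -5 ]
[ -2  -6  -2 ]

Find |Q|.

|Q| = 92

Expand along row 1:
  + (-1) · |4 -5; -6 -2| = (-1)·(-8 − 30) = 38
  − 4 · |1 -5; -2 -2| = −4·(-2 − 10) = 48
  + 3 · |1 4; -2 -6| = 3·(-6 − (-8)) = 6
Sum: (38) + (48) + (6) = 92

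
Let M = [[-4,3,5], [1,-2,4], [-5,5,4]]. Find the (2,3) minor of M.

Delete row 2 and column 3; the remaining 2×2 submatrix is [-4 3; -5 5].
Its determinant is (-4)·5 − 3·(-5) = -5.

The minor is -5.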